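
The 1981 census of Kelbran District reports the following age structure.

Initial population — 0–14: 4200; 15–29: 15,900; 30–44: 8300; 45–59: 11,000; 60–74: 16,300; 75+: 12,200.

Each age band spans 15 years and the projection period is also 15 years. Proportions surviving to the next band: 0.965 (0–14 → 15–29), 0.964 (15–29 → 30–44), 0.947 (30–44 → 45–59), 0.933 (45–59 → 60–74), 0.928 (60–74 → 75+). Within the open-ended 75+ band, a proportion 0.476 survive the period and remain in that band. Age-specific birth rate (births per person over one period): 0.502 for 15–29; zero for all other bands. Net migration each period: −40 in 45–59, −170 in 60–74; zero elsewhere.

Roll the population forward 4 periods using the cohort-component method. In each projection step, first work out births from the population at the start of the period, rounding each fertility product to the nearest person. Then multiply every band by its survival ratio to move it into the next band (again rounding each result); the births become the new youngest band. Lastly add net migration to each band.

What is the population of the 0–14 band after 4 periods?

986

Call the groups 1 to 6, youngest first.
Period 1:
Births: 15900 × 0.502 = 7982
Group 2: 4200 × 0.965 = 4053
Group 3: 15900 × 0.964 = 15328
Group 4: 8300 × 0.947 = 7860
Group 5: 11000 × 0.933 = 10263
Group 6: 16300 × 0.928 + 12200 × 0.476 = 15126 + 5807 = 20933
Net migration: Group 4 − 40 → 7820; Group 5 − 170 → 10093
→ [7982, 4053, 15328, 7820, 10093, 20933]
Period 2:
Births: 4053 × 0.502 = 2035
Group 2: 7982 × 0.965 = 7703
Group 3: 4053 × 0.964 = 3907
Group 4: 15328 × 0.947 = 14516
Group 5: 7820 × 0.933 = 7296
Group 6: 10093 × 0.928 + 20933 × 0.476 = 9366 + 9964 = 19330
Net migration: Group 4 − 40 → 14476; Group 5 − 170 → 7126
→ [2035, 7703, 3907, 14476, 7126, 19330]
Period 3:
Births: 7703 × 0.502 = 3867
Group 2: 2035 × 0.965 = 1964
Group 3: 7703 × 0.964 = 7426
Group 4: 3907 × 0.947 = 3700
Group 5: 14476 × 0.933 = 13506
Group 6: 7126 × 0.928 + 19330 × 0.476 = 6613 + 9201 = 15814
Net migration: Group 4 − 40 → 3660; Group 5 − 170 → 13336
→ [3867, 1964, 7426, 3660, 13336, 15814]
Period 4:
Births: 1964 × 0.502 = 986
Group 2: 3867 × 0.965 = 3732
Group 3: 1964 × 0.964 = 1893
Group 4: 7426 × 0.947 = 7032
Group 5: 3660 × 0.933 = 3415
Group 6: 13336 × 0.928 + 15814 × 0.476 = 12376 + 7527 = 19903
Net migration: Group 4 − 40 → 6992; Group 5 − 170 → 3245
→ [986, 3732, 1893, 6992, 3245, 19903]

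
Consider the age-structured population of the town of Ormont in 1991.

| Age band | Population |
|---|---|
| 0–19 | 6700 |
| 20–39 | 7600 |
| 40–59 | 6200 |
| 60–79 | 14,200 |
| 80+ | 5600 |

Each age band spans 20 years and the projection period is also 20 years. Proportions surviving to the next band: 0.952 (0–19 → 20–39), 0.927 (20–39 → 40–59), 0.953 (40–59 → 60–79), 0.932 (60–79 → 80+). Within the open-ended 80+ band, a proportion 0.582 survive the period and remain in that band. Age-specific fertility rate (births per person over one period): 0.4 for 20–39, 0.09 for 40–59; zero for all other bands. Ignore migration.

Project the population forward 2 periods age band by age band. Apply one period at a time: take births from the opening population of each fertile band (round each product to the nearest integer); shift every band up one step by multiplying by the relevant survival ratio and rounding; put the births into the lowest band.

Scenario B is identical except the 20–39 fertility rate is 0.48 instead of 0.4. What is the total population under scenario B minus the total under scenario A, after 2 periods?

Period 1:
Births: 7600 × 0.4 = 3040, 6200 × 0.09 = 558 → total 3598
20–39: 6700 × 0.952 = 6378
40–59: 7600 × 0.927 = 7045
60–79: 6200 × 0.953 = 5909
80+: 14200 × 0.932 + 5600 × 0.582 = 13234 + 3259 = 16493
Giving 3598 / 6378 / 7045 / 5909 / 16493.
Period 2:
Births: 6378 × 0.4 = 2551, 7045 × 0.09 = 634 → total 3185
20–39: 3598 × 0.952 = 3425
40–59: 6378 × 0.927 = 5912
60–79: 7045 × 0.953 = 6714
80+: 5909 × 0.932 + 16493 × 0.582 = 5507 + 9599 = 15106
Giving 3185 / 3425 / 5912 / 6714 / 15106.
Scenario A total after 2 periods: 34342
Scenario B projection —
Period 1:
Births: 7600 × 0.48 = 3648, 6200 × 0.09 = 558 → total 4206
20–39: 6700 × 0.952 = 6378
40–59: 7600 × 0.927 = 7045
60–79: 6200 × 0.953 = 5909
80+: 14200 × 0.932 + 5600 × 0.582 = 13234 + 3259 = 16493
Giving 4206 / 6378 / 7045 / 5909 / 16493.
Period 2:
Births: 6378 × 0.48 = 3061, 7045 × 0.09 = 634 → total 3695
20–39: 4206 × 0.952 = 4004
40–59: 6378 × 0.927 = 5912
60–79: 7045 × 0.953 = 6714
80+: 5909 × 0.932 + 16493 × 0.582 = 5507 + 9599 = 15106
Giving 3695 / 4004 / 5912 / 6714 / 15106.
Scenario B total after 2 periods: 35431
Difference B − A = 35431 − 34342 = 1089

1089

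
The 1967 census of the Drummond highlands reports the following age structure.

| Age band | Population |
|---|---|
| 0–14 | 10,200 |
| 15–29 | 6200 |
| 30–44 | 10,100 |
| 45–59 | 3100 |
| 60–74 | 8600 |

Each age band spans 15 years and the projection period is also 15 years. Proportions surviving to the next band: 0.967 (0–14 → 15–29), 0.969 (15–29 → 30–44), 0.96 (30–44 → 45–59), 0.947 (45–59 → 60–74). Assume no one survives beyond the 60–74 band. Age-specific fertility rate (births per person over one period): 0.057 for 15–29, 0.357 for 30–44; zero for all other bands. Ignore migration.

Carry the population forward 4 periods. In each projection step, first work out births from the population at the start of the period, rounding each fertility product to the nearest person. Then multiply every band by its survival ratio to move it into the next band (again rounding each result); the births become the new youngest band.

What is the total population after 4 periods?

Period 1:
Births: 6200 × 0.057 = 353 ; 10100 × 0.357 = 3606 → 3959
15–29: 10200 × 0.967 = 9863
30–44: 6200 × 0.969 = 6008
45–59: 10100 × 0.96 = 9696
60–74: 3100 × 0.947 = 2936
→ [3959, 9863, 6008, 9696, 2936]
Period 2:
Births: 9863 × 0.057 = 562 ; 6008 × 0.357 = 2145 → 2707
15–29: 3959 × 0.967 = 3828
30–44: 9863 × 0.969 = 9557
45–59: 6008 × 0.96 = 5768
60–74: 9696 × 0.947 = 9182
→ [2707, 3828, 9557, 5768, 9182]
Period 3:
Births: 3828 × 0.057 = 218 ; 9557 × 0.357 = 3412 → 3630
15–29: 2707 × 0.967 = 2618
30–44: 3828 × 0.969 = 3709
45–59: 9557 × 0.96 = 9175
60–74: 5768 × 0.947 = 5462
→ [3630, 2618, 3709, 9175, 5462]
Period 4:
Births: 2618 × 0.057 = 149 ; 3709 × 0.357 = 1324 → 1473
15–29: 3630 × 0.967 = 3510
30–44: 2618 × 0.969 = 2537
45–59: 3709 × 0.96 = 3561
60–74: 9175 × 0.947 = 8689
→ [1473, 3510, 2537, 3561, 8689]
Total after period 4: 1473 + 3510 + 2537 + 3561 + 8689 = 19770

19770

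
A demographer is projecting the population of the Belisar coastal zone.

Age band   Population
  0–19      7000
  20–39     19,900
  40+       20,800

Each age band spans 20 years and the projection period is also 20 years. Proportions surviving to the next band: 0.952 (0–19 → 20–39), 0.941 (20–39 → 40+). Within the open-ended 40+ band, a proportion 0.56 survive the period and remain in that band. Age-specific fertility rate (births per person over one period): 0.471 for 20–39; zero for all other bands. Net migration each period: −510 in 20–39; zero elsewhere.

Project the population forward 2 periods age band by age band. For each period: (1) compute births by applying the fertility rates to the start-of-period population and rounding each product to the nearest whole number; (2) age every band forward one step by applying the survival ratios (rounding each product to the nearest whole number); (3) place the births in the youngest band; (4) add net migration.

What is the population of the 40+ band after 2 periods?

22800

Period 1.
Births: 19900 × 0.471 = 9373
20–39: 7000 × 0.952 = 6664
40+: 19900 × 0.941 + 20800 × 0.56 = 18726 + 11648 = 30374
Net migration: 20–39 − 510 → 6154
→ [9373, 6154, 30374]
Period 2.
Births: 6154 × 0.471 = 2899
20–39: 9373 × 0.952 = 8923
40+: 6154 × 0.941 + 30374 × 0.56 = 5791 + 17009 = 22800
Net migration: 20–39 − 510 → 8413
→ [2899, 8413, 22800]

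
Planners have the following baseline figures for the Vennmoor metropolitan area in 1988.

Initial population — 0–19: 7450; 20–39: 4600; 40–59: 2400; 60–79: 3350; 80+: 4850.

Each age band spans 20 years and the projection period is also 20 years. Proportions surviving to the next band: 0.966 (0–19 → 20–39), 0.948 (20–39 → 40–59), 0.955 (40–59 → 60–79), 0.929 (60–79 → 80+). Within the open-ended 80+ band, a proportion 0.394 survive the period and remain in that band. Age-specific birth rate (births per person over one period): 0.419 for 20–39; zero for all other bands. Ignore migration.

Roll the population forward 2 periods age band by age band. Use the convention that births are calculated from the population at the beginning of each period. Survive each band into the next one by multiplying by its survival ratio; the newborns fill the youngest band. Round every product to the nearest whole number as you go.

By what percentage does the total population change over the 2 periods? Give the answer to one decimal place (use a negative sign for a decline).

-11.8

(Groups numbered youngest = 1 to oldest = 5.)
Period 1:
Births: 4600 * 0.419 = 1927
Group 2: 7450 * 0.966 = 7197
Group 3: 4600 * 0.948 = 4361
Group 4: 2400 * 0.955 = 2292
Group 5: 3350 * 0.929 + 4850 * 0.394 = 3112 + 1911 = 5023
Giving 1927 / 7197 / 4361 / 2292 / 5023.
Period 2:
Births: 7197 * 0.419 = 3016
Group 2: 1927 * 0.966 = 1861
Group 3: 7197 * 0.948 = 6823
Group 4: 4361 * 0.955 = 4165
Group 5: 2292 * 0.929 + 5023 * 0.394 = 2129 + 1979 = 4108
Giving 3016 / 1861 / 6823 / 4165 / 4108.
Total: 22650 → 19973; change = -2677; percentage change = -11.8%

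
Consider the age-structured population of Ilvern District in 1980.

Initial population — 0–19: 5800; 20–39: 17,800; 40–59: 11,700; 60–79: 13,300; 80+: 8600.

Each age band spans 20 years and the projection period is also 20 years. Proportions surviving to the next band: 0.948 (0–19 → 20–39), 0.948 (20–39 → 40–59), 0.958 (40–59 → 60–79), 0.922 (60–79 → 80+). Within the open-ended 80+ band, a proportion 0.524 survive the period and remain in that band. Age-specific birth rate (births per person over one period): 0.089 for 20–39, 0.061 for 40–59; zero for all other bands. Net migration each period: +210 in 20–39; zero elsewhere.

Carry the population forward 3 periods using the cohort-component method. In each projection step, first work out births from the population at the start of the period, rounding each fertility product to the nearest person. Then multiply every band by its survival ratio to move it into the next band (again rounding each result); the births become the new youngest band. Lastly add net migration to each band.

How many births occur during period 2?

1537

[period 1]
Births: 17800 × 0.089 = 1584 ; 11700 × 0.061 = 714 → 2298
20–39: 5800 × 0.948 = 5498
40–59: 17800 × 0.948 = 16874
60–79: 11700 × 0.958 = 11209
80+: 13300 × 0.922 + 8600 × 0.524 = 12263 + 4506 = 16769
Net migration: 20–39 + 210 → 5708
End of period: [2298, 5708, 16874, 11209, 16769]
[period 2]
Births: 5708 × 0.089 = 508 ; 16874 × 0.061 = 1029 → 1537
20–39: 2298 × 0.948 = 2179
40–59: 5708 × 0.948 = 5411
60–79: 16874 × 0.958 = 16165
80+: 11209 × 0.922 + 16769 × 0.524 = 10335 + 8787 = 19122
Net migration: 20–39 + 210 → 2389
End of period: [1537, 2389, 5411, 16165, 19122]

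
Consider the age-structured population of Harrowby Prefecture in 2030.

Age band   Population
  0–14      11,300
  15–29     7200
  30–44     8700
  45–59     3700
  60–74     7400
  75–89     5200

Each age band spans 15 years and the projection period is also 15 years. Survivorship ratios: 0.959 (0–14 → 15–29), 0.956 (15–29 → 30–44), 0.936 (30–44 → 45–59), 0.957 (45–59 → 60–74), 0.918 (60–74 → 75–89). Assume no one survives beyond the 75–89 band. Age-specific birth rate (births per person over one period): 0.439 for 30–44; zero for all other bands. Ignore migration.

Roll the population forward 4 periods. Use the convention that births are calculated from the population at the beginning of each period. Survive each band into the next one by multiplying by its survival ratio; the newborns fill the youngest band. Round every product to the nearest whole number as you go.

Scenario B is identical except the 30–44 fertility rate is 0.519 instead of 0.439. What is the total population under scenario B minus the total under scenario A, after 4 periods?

Let band 1 be 0–14 through band 6 = 75–89.
[period 1]
Births: 8700 × 0.439 = 3819
Band 2: 11300 × 0.959 = 10837
Band 3: 7200 × 0.956 = 6883
Band 4: 8700 × 0.936 = 8143
Band 5: 3700 × 0.957 = 3541
Band 6: 7400 × 0.918 = 6793
Population now: 0–14=3819, 15–29=10837, 30–44=6883, 45–59=8143, 60–74=3541, 75–89=6793
[period 2]
Births: 6883 × 0.439 = 3022
Band 2: 3819 × 0.959 = 3662
Band 3: 10837 × 0.956 = 10360
Band 4: 6883 × 0.936 = 6442
Band 5: 8143 × 0.957 = 7793
Band 6: 3541 × 0.918 = 3251
Population now: 0–14=3022, 15–29=3662, 30–44=10360, 45–59=6442, 60–74=7793, 75–89=3251
[period 3]
Births: 10360 × 0.439 = 4548
Band 2: 3022 × 0.959 = 2898
Band 3: 3662 × 0.956 = 3501
Band 4: 10360 × 0.936 = 9697
Band 5: 6442 × 0.957 = 6165
Band 6: 7793 × 0.918 = 7154
Population now: 0–14=4548, 15–29=2898, 30–44=3501, 45–59=9697, 60–74=6165, 75–89=7154
[period 4]
Births: 3501 × 0.439 = 1537
Band 2: 4548 × 0.959 = 4362
Band 3: 2898 × 0.956 = 2770
Band 4: 3501 × 0.936 = 3277
Band 5: 9697 × 0.957 = 9280
Band 6: 6165 × 0.918 = 5659
Population now: 0–14=1537, 15–29=4362, 30–44=2770, 45–59=3277, 60–74=9280, 75–89=5659
Scenario A total after 4 periods: 26885
Scenario B projection —
[period 1]
Births: 8700 × 0.519 = 4515
Band 2: 11300 × 0.959 = 10837
Band 3: 7200 × 0.956 = 6883
Band 4: 8700 × 0.936 = 8143
Band 5: 3700 × 0.957 = 3541
Band 6: 7400 × 0.918 = 6793
Population now: 0–14=4515, 15–29=10837, 30–44=6883, 45–59=8143, 60–74=3541, 75–89=6793
[period 2]
Births: 6883 × 0.519 = 3572
Band 2: 4515 × 0.959 = 4330
Band 3: 10837 × 0.956 = 10360
Band 4: 6883 × 0.936 = 6442
Band 5: 8143 × 0.957 = 7793
Band 6: 3541 × 0.918 = 3251
Population now: 0–14=3572, 15–29=4330, 30–44=10360, 45–59=6442, 60–74=7793, 75–89=3251
[period 3]
Births: 10360 × 0.519 = 5377
Band 2: 3572 × 0.959 = 3426
Band 3: 4330 × 0.956 = 4139
Band 4: 10360 × 0.936 = 9697
Band 5: 6442 × 0.957 = 6165
Band 6: 7793 × 0.918 = 7154
Population now: 0–14=5377, 15–29=3426, 30–44=4139, 45–59=9697, 60–74=6165, 75–89=7154
[period 4]
Births: 4139 × 0.519 = 2148
Band 2: 5377 × 0.959 = 5157
Band 3: 3426 × 0.956 = 3275
Band 4: 4139 × 0.936 = 3874
Band 5: 9697 × 0.957 = 9280
Band 6: 6165 × 0.918 = 5659
Population now: 0–14=2148, 15–29=5157, 30–44=3275, 45–59=3874, 60–74=9280, 75–89=5659
Scenario B total after 4 periods: 29393
Difference B − A = 29393 − 26885 = 2508

2508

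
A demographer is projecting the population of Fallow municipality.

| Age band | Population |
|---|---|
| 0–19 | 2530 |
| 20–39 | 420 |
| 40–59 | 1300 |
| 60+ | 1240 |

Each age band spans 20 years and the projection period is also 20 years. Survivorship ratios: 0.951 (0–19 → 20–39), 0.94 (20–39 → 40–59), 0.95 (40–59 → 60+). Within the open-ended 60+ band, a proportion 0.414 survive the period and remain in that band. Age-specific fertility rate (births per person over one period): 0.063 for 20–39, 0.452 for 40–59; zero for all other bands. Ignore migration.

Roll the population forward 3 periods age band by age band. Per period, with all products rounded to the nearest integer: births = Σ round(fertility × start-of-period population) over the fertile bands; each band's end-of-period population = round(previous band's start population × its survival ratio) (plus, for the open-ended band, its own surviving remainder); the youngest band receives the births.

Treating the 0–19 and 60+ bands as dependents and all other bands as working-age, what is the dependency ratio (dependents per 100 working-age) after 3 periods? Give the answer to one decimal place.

424.0

(Groups numbered youngest = 1 to oldest = 4.)
Period 1.
Births: 420 × 0.063 = 26 ; 1300 × 0.452 = 588 — total 614
Group 2: 2530 × 0.951 = 2406
Group 3: 420 × 0.94 = 395
Group 4: 1300 × 0.95 + 1240 × 0.414 = 1235 + 513 = 1748
Population now: 0–19=614, 20–39=2406, 40–59=395, 60+=1748
Period 2.
Births: 2406 × 0.063 = 152 ; 395 × 0.452 = 179 — total 331
Group 2: 614 × 0.951 = 584
Group 3: 2406 × 0.94 = 2262
Group 4: 395 × 0.95 + 1748 × 0.414 = 375 + 724 = 1099
Population now: 0–19=331, 20–39=584, 40–59=2262, 60+=1099
Period 3.
Births: 584 × 0.063 = 37 ; 2262 × 0.452 = 1022 — total 1059
Group 2: 331 × 0.951 = 315
Group 3: 584 × 0.94 = 549
Group 4: 2262 × 0.95 + 1099 × 0.414 = 2149 + 455 = 2604
Population now: 0–19=1059, 20–39=315, 40–59=549, 60+=2604
Dependents (band 0–19 + band 60+) = 1059 + 2604 = 3663; working-age = 864; ratio = 3663/864 × 100 = 424.0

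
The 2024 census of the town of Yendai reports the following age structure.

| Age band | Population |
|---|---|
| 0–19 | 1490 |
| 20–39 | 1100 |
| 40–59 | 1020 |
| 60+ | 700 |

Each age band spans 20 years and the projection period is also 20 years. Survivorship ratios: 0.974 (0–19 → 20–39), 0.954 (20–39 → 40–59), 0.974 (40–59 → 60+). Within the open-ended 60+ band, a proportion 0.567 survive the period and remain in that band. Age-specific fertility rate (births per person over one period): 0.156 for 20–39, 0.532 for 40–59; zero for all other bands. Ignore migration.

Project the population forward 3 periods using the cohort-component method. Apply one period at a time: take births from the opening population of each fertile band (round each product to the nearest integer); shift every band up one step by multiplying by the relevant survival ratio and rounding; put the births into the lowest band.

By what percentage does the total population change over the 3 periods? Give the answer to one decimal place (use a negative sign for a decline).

— Period 1 —
Births: 1100 × 0.156 = 172, 1020 × 0.532 = 543 → total 715
20–39: 1490 × 0.974 = 1451
40–59: 1100 × 0.954 = 1049
60+: 1020 × 0.974 + 700 × 0.567 = 993 + 397 = 1390
Population now: 0–19=715, 20–39=1451, 40–59=1049, 60+=1390
— Period 2 —
Births: 1451 × 0.156 = 226, 1049 × 0.532 = 558 → total 784
20–39: 715 × 0.974 = 696
40–59: 1451 × 0.954 = 1384
60+: 1049 × 0.974 + 1390 × 0.567 = 1022 + 788 = 1810
Population now: 0–19=784, 20–39=696, 40–59=1384, 60+=1810
— Period 3 —
Births: 696 × 0.156 = 109, 1384 × 0.532 = 736 → total 845
20–39: 784 × 0.974 = 764
40–59: 696 × 0.954 = 664
60+: 1384 × 0.974 + 1810 × 0.567 = 1348 + 1026 = 2374
Population now: 0–19=845, 20–39=764, 40–59=664, 60+=2374
Total: 4310 → 4647; change = 337; percentage change = 7.8%

7.8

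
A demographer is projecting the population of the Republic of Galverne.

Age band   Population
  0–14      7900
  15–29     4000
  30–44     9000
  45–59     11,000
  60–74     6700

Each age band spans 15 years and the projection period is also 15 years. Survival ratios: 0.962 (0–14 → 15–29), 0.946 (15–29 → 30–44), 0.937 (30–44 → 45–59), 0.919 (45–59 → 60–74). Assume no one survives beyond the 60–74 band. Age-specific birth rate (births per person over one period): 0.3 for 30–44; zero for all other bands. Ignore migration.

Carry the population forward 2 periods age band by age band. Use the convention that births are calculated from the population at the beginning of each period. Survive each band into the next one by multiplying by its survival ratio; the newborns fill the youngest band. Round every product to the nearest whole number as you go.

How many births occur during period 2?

1135

— Period 1 —
Births: 9000 × 0.3 = 2700
15–29: 7900 × 0.962 = 7600
30–44: 4000 × 0.946 = 3784
45–59: 9000 × 0.937 = 8433
60–74: 11000 × 0.919 = 10109
Population now: 0–14=2700, 15–29=7600, 30–44=3784, 45–59=8433, 60–74=10109
— Period 2 —
Births: 3784 × 0.3 = 1135
15–29: 2700 × 0.962 = 2597
30–44: 7600 × 0.946 = 7190
45–59: 3784 × 0.937 = 3546
60–74: 8433 × 0.919 = 7750
Population now: 0–14=1135, 15–29=2597, 30–44=7190, 45–59=3546, 60–74=7750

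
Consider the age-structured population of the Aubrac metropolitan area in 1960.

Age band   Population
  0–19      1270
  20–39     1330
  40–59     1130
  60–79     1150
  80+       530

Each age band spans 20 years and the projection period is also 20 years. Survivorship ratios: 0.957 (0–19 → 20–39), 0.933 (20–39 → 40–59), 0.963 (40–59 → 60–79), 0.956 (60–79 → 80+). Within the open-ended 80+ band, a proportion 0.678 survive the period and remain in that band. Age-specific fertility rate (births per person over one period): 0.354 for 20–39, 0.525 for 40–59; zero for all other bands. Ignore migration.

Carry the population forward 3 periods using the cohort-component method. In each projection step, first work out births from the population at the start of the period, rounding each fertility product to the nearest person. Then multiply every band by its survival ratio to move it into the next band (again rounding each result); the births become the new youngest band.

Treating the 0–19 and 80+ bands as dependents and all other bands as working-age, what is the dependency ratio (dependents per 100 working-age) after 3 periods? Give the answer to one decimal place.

112.9

After projecting period 1:
Births: 1330 × 0.354 = 471, 1130 × 0.525 = 593 → total 1064
20–39: 1270 × 0.957 = 1215
40–59: 1330 × 0.933 = 1241
60–79: 1130 × 0.963 = 1088
80+: 1150 × 0.956 + 530 × 0.678 = 1099 + 359 = 1458
Population now: 0–19=1064, 20–39=1215, 40–59=1241, 60–79=1088, 80+=1458
After projecting period 2:
Births: 1215 × 0.354 = 430, 1241 × 0.525 = 652 → total 1082
20–39: 1064 × 0.957 = 1018
40–59: 1215 × 0.933 = 1134
60–79: 1241 × 0.963 = 1195
80+: 1088 × 0.956 + 1458 × 0.678 = 1040 + 989 = 2029
Population now: 0–19=1082, 20–39=1018, 40–59=1134, 60–79=1195, 80+=2029
After projecting period 3:
Births: 1018 × 0.354 = 360, 1134 × 0.525 = 595 → total 955
20–39: 1082 × 0.957 = 1035
40–59: 1018 × 0.933 = 950
60–79: 1134 × 0.963 = 1092
80+: 1195 × 0.956 + 2029 × 0.678 = 1142 + 1376 = 2518
Population now: 0–19=955, 20–39=1035, 40–59=950, 60–79=1092, 80+=2518
Dependents (band 0–19 + band 80+) = 955 + 2518 = 3473; working-age = 3077; ratio = 3473/3077 × 100 = 112.9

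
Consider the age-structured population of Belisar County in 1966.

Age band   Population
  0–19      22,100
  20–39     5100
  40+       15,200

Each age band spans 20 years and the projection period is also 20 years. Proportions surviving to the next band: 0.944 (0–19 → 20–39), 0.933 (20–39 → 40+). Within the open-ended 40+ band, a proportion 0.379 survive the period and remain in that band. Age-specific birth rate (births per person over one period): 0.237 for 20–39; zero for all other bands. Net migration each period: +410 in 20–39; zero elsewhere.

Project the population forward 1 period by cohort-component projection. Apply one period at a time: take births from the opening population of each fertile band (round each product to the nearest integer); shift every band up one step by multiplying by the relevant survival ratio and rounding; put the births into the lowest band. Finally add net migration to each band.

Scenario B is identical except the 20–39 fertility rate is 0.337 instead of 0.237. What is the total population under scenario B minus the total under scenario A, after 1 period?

510

Numbering the bands 1..3 from youngest to oldest:
After projecting period 1:
Births: 5100 × 0.237 = 1209
Band 2: 22100 × 0.944 = 20862
Band 3: 5100 × 0.933 + 15200 × 0.379 = 4758 + 5761 = 10519
Net migration: Band 2 + 410 → 21272
End of period: [1209, 21272, 10519]
Scenario A total after 1 period: 33000
Scenario B projection —
After projecting period 1:
Births: 5100 × 0.337 = 1719
Band 2: 22100 × 0.944 = 20862
Band 3: 5100 × 0.933 + 15200 × 0.379 = 4758 + 5761 = 10519
Net migration: Band 2 + 410 → 21272
End of period: [1719, 21272, 10519]
Scenario B total after 1 period: 33510
Difference B − A = 33510 − 33000 = 510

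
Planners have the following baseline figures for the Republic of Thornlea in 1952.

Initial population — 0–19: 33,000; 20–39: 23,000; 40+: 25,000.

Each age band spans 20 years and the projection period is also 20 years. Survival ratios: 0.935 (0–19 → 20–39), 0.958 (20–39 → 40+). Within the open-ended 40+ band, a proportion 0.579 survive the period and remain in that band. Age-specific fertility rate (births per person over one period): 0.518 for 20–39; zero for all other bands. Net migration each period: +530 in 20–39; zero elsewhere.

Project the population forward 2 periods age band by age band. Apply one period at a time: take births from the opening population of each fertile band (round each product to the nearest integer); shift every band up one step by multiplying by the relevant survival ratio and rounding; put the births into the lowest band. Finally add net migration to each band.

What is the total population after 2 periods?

(Bands numbered youngest = 1 to oldest = 3.)
After projecting period 1:
Births: 23000 × 0.518 = 11914
Band 2: 33000 × 0.935 = 30855
Band 3: 23000 × 0.958 + 25000 × 0.579 = 22034 + 14475 = 36509
Net migration: Band 2 + 530 → 31385
Population now: 0–19=11914, 20–39=31385, 40+=36509
After projecting period 2:
Births: 31385 × 0.518 = 16257
Band 2: 11914 × 0.935 = 11140
Band 3: 31385 × 0.958 + 36509 × 0.579 = 30067 + 21139 = 51206
Net migration: Band 2 + 530 → 11670
Population now: 0–19=16257, 20–39=11670, 40+=51206
Total after period 2: 16257 + 11670 + 51206 = 79133

79133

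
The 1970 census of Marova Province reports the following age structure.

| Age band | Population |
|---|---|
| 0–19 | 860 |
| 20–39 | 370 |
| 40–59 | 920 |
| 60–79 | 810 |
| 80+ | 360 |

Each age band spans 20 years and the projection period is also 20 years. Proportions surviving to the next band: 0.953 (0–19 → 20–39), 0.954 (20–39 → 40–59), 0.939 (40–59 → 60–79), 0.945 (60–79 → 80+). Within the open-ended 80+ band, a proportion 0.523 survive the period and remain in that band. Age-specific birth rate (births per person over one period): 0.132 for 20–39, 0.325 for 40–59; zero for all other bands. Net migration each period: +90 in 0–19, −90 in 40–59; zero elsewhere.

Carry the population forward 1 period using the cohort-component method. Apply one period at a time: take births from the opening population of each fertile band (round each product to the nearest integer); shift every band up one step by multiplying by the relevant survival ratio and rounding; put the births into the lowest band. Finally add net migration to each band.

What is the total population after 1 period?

[period 1]
Births: 370 * 0.132 = 49, 920 * 0.325 = 299 — total 348
20–39: 860 * 0.953 = 820
40–59: 370 * 0.954 = 353
60–79: 920 * 0.939 = 864
80+: 810 * 0.945 + 360 * 0.523 = 765 + 188 = 953
Net migration: 0–19 + 90 → 438; 40–59 − 90 → 263
Population now: 0–19=438, 20–39=820, 40–59=263, 60–79=864, 80+=953
Total after period 1: 438 + 820 + 263 + 864 + 953 = 3338

3338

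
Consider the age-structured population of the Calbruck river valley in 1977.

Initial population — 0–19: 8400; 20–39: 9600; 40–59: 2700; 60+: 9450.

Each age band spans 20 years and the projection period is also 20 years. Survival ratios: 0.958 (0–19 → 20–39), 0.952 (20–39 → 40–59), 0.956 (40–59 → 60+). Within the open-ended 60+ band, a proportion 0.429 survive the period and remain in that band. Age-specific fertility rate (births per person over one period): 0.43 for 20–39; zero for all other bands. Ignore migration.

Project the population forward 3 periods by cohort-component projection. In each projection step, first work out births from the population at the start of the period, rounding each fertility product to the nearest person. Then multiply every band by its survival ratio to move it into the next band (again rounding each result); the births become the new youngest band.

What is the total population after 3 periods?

[period 1]
Births: 9600 * 0.43 = 4128
20–39: 8400 * 0.958 = 8047
40–59: 9600 * 0.952 = 9139
60+: 2700 * 0.956 + 9450 * 0.429 = 2581 + 4054 = 6635
End of period: [4128, 8047, 9139, 6635]
[period 2]
Births: 8047 * 0.43 = 3460
20–39: 4128 * 0.958 = 3955
40–59: 8047 * 0.952 = 7661
60+: 9139 * 0.956 + 6635 * 0.429 = 8737 + 2846 = 11583
End of period: [3460, 3955, 7661, 11583]
[period 3]
Births: 3955 * 0.43 = 1701
20–39: 3460 * 0.958 = 3315
40–59: 3955 * 0.952 = 3765
60+: 7661 * 0.956 + 11583 * 0.429 = 7324 + 4969 = 12293
End of period: [1701, 3315, 3765, 12293]
Total after period 3: 1701 + 3315 + 3765 + 12293 = 21074

21074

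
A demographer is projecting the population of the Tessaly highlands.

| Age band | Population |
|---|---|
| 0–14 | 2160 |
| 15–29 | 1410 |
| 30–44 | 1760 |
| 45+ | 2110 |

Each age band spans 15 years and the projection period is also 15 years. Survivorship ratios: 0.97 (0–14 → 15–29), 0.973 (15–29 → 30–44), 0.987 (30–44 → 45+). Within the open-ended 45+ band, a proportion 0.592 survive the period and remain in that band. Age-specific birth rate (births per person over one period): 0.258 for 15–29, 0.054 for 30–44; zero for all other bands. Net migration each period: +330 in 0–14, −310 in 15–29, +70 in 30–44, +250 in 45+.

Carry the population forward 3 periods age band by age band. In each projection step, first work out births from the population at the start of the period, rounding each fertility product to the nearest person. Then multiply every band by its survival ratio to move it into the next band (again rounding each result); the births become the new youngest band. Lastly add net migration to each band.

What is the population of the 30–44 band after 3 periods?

513

Period 1.
Births: 1410 × 0.258 = 364  |  1760 × 0.054 = 95 → 459
15–29: 2160 × 0.97 = 2095
30–44: 1410 × 0.973 = 1372
45+: 1760 × 0.987 + 2110 × 0.592 = 1737 + 1249 = 2986
Net migration: 0–14 + 330 → 789; 15–29 − 310 → 1785; 30–44 + 70 → 1442; 45+ + 250 → 3236
Giving 789 / 1785 / 1442 / 3236.
Period 2.
Births: 1785 × 0.258 = 461  |  1442 × 0.054 = 78 → 539
15–29: 789 × 0.97 = 765
30–44: 1785 × 0.973 = 1737
45+: 1442 × 0.987 + 3236 × 0.592 = 1423 + 1916 = 3339
Net migration: 0–14 + 330 → 869; 15–29 − 310 → 455; 30–44 + 70 → 1807; 45+ + 250 → 3589
Giving 869 / 455 / 1807 / 3589.
Period 3.
Births: 455 × 0.258 = 117  |  1807 × 0.054 = 98 → 215
15–29: 869 × 0.97 = 843
30–44: 455 × 0.973 = 443
45+: 1807 × 0.987 + 3589 × 0.592 = 1784 + 2125 = 3909
Net migration: 0–14 + 330 → 545; 15–29 − 310 → 533; 30–44 + 70 → 513; 45+ + 250 → 4159
Giving 545 / 533 / 513 / 4159.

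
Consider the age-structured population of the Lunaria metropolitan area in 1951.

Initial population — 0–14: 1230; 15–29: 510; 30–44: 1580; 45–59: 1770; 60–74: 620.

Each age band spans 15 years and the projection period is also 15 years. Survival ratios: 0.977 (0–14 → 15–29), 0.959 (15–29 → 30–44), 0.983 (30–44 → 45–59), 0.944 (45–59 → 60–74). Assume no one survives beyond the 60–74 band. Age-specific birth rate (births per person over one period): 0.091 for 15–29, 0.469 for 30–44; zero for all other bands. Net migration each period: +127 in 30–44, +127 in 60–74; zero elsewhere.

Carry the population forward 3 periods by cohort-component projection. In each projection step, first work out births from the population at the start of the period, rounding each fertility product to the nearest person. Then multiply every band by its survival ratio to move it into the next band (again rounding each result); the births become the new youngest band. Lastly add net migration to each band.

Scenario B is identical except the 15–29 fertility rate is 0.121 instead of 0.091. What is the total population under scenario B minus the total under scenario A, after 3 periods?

76

[period 1]
Births: 510 × 0.091 = 46, 1580 × 0.469 = 741 → total 787
15–29: 1230 × 0.977 = 1202
30–44: 510 × 0.959 = 489
45–59: 1580 × 0.983 = 1553
60–74: 1770 × 0.944 = 1671
Net migration: 30–44 + 127 → 616; 60–74 + 127 → 1798
End of period: [787, 1202, 616, 1553, 1798]
[period 2]
Births: 1202 × 0.091 = 109, 616 × 0.469 = 289 → total 398
15–29: 787 × 0.977 = 769
30–44: 1202 × 0.959 = 1153
45–59: 616 × 0.983 = 606
60–74: 1553 × 0.944 = 1466
Net migration: 30–44 + 127 → 1280; 60–74 + 127 → 1593
End of period: [398, 769, 1280, 606, 1593]
[period 3]
Births: 769 × 0.091 = 70, 1280 × 0.469 = 600 → total 670
15–29: 398 × 0.977 = 389
30–44: 769 × 0.959 = 737
45–59: 1280 × 0.983 = 1258
60–74: 606 × 0.944 = 572
Net migration: 30–44 + 127 → 864; 60–74 + 127 → 699
End of period: [670, 389, 864, 1258, 699]
Scenario A total after 3 periods: 3880
Scenario B projection —
[period 1]
Births: 510 × 0.121 = 62, 1580 × 0.469 = 741 → total 803
15–29: 1230 × 0.977 = 1202
30–44: 510 × 0.959 = 489
45–59: 1580 × 0.983 = 1553
60–74: 1770 × 0.944 = 1671
Net migration: 30–44 + 127 → 616; 60–74 + 127 → 1798
End of period: [803, 1202, 616, 1553, 1798]
[period 2]
Births: 1202 × 0.121 = 145, 616 × 0.469 = 289 → total 434
15–29: 803 × 0.977 = 785
30–44: 1202 × 0.959 = 1153
45–59: 616 × 0.983 = 606
60–74: 1553 × 0.944 = 1466
Net migration: 30–44 + 127 → 1280; 60–74 + 127 → 1593
End of period: [434, 785, 1280, 606, 1593]
[period 3]
Births: 785 × 0.121 = 95, 1280 × 0.469 = 600 → total 695
15–29: 434 × 0.977 = 424
30–44: 785 × 0.959 = 753
45–59: 1280 × 0.983 = 1258
60–74: 606 × 0.944 = 572
Net migration: 30–44 + 127 → 880; 60–74 + 127 → 699
End of period: [695, 424, 880, 1258, 699]
Scenario B total after 3 periods: 3956
Difference B − A = 3956 − 3880 = 76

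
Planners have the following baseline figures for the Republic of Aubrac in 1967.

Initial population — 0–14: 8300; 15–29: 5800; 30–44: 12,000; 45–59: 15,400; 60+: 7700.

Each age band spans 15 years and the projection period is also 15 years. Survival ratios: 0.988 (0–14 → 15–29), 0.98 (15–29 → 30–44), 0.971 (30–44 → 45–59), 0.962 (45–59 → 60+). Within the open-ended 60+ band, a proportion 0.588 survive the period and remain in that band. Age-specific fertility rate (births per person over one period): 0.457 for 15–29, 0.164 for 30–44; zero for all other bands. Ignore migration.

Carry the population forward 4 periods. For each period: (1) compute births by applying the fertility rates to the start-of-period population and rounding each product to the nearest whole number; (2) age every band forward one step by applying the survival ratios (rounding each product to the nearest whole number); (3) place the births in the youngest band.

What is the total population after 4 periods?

33520

Period 1.
Births: 5800 × 0.457 = 2651  |  12000 × 0.164 = 1968 — total 4619
15–29: 8300 × 0.988 = 8200
30–44: 5800 × 0.98 = 5684
45–59: 12000 × 0.971 = 11652
60+: 15400 × 0.962 + 7700 × 0.588 = 14815 + 4528 = 19343
→ [4619, 8200, 5684, 11652, 19343]
Period 2.
Births: 8200 × 0.457 = 3747  |  5684 × 0.164 = 932 — total 4679
15–29: 4619 × 0.988 = 4564
30–44: 8200 × 0.98 = 8036
45–59: 5684 × 0.971 = 5519
60+: 11652 × 0.962 + 19343 × 0.588 = 11209 + 11374 = 22583
→ [4679, 4564, 8036, 5519, 22583]
Period 3.
Births: 4564 × 0.457 = 2086  |  8036 × 0.164 = 1318 — total 3404
15–29: 4679 × 0.988 = 4623
30–44: 4564 × 0.98 = 4473
45–59: 8036 × 0.971 = 7803
60+: 5519 × 0.962 + 22583 × 0.588 = 5309 + 13279 = 18588
→ [3404, 4623, 4473, 7803, 18588]
Period 4.
Births: 4623 × 0.457 = 2113  |  4473 × 0.164 = 734 — total 2847
15–29: 3404 × 0.988 = 3363
30–44: 4623 × 0.98 = 4531
45–59: 4473 × 0.971 = 4343
60+: 7803 × 0.962 + 18588 × 0.588 = 7506 + 10930 = 18436
→ [2847, 3363, 4531, 4343, 18436]
Total after period 4: 2847 + 3363 + 4531 + 4343 + 18436 = 33520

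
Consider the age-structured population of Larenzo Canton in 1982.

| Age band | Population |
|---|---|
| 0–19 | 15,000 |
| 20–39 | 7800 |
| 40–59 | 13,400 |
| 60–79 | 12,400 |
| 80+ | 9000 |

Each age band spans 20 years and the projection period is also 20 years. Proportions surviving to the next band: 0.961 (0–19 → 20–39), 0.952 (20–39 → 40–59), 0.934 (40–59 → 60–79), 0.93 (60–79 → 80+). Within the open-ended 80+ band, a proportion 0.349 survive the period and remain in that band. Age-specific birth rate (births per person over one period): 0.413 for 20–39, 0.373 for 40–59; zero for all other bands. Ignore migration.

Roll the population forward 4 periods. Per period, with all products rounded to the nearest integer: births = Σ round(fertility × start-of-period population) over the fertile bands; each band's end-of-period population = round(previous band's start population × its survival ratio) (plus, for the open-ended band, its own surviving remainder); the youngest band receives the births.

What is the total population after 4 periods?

45538

— Period 1 —
Births: 7800 × 0.413 = 3221 ; 13400 × 0.373 = 4998 ⇒ total 8219
20–39: 15000 × 0.961 = 14415
40–59: 7800 × 0.952 = 7426
60–79: 13400 × 0.934 = 12516
80+: 12400 × 0.93 + 9000 × 0.349 = 11532 + 3141 = 14673
Population now: 0–19=8219, 20–39=14415, 40–59=7426, 60–79=12516, 80+=14673
— Period 2 —
Births: 14415 × 0.413 = 5953 ; 7426 × 0.373 = 2770 ⇒ total 8723
20–39: 8219 × 0.961 = 7898
40–59: 14415 × 0.952 = 13723
60–79: 7426 × 0.934 = 6936
80+: 12516 × 0.93 + 14673 × 0.349 = 11640 + 5121 = 16761
Population now: 0–19=8723, 20–39=7898, 40–59=13723, 60–79=6936, 80+=16761
— Period 3 —
Births: 7898 × 0.413 = 3262 ; 13723 × 0.373 = 5119 ⇒ total 8381
20–39: 8723 × 0.961 = 8383
40–59: 7898 × 0.952 = 7519
60–79: 13723 × 0.934 = 12817
80+: 6936 × 0.93 + 16761 × 0.349 = 6450 + 5850 = 12300
Population now: 0–19=8381, 20–39=8383, 40–59=7519, 60–79=12817, 80+=12300
— Period 4 —
Births: 8383 × 0.413 = 3462 ; 7519 × 0.373 = 2805 ⇒ total 6267
20–39: 8381 × 0.961 = 8054
40–59: 8383 × 0.952 = 7981
60–79: 7519 × 0.934 = 7023
80+: 12817 × 0.93 + 12300 × 0.349 = 11920 + 4293 = 16213
Population now: 0–19=6267, 20–39=8054, 40–59=7981, 60–79=7023, 80+=16213
Total after period 4: 6267 + 8054 + 7981 + 7023 + 16213 = 45538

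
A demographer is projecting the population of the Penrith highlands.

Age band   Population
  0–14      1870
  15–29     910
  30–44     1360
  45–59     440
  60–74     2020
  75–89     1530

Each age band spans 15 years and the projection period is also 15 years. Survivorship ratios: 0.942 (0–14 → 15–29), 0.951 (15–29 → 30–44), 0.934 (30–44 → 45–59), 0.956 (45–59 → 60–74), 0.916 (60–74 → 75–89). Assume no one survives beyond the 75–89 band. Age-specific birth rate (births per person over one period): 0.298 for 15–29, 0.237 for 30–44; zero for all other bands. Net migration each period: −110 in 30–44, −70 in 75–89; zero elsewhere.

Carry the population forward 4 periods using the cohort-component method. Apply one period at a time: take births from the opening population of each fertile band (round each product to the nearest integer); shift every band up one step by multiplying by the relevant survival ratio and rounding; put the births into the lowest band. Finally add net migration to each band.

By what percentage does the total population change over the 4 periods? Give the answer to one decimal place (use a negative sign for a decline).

Period 1:
Births: 910 × 0.298 = 271 ; 1360 × 0.237 = 322 → total 593
15–29: 1870 × 0.942 = 1762
30–44: 910 × 0.951 = 865
45–59: 1360 × 0.934 = 1270
60–74: 440 × 0.956 = 421
75–89: 2020 × 0.916 = 1850
Net migration: 30–44 − 110 → 755; 75–89 − 70 → 1780
Giving 593 / 1762 / 755 / 1270 / 421 / 1780.
Period 2:
Births: 1762 × 0.298 = 525 ; 755 × 0.237 = 179 → total 704
15–29: 593 × 0.942 = 559
30–44: 1762 × 0.951 = 1676
45–59: 755 × 0.934 = 705
60–74: 1270 × 0.956 = 1214
75–89: 421 × 0.916 = 386
Net migration: 30–44 − 110 → 1566; 75–89 − 70 → 316
Giving 704 / 559 / 1566 / 705 / 1214 / 316.
Period 3:
Births: 559 × 0.298 = 167 ; 1566 × 0.237 = 371 → total 538
15–29: 704 × 0.942 = 663
30–44: 559 × 0.951 = 532
45–59: 1566 × 0.934 = 1463
60–74: 705 × 0.956 = 674
75–89: 1214 × 0.916 = 1112
Net migration: 30–44 − 110 → 422; 75–89 − 70 → 1042
Giving 538 / 663 / 422 / 1463 / 674 / 1042.
Period 4:
Births: 663 × 0.298 = 198 ; 422 × 0.237 = 100 → total 298
15–29: 538 × 0.942 = 507
30–44: 663 × 0.951 = 631
45–59: 422 × 0.934 = 394
60–74: 1463 × 0.956 = 1399
75–89: 674 × 0.916 = 617
Net migration: 30–44 − 110 → 521; 75–89 − 70 → 547
Giving 298 / 507 / 521 / 394 / 1399 / 547.
Total: 8130 → 3666; change = -4464; percentage change = -54.9%

-54.9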